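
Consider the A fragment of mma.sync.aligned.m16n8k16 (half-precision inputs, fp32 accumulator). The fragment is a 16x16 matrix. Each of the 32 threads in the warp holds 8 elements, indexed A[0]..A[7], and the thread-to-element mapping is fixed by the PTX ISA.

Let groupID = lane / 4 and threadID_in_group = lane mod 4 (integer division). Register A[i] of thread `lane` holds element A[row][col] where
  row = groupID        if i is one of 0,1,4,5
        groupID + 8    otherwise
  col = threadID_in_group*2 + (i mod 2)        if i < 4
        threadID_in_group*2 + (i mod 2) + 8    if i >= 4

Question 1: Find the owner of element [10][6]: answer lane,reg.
r:10=>grp=2,rB=1  c:6=>cB=0,tig=3,lo=0
L=2*4+3=11  i=0*4+1*2+0=2

11,2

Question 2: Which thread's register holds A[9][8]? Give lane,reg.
r=9⇒gr=1,Rb=1  c=8⇒Cb=1,th=0,odd=0
L=1*4+0=4  i=1*4+1*2+0=6

4,6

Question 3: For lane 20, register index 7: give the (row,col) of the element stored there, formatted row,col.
13,9

lane 20: g=5 (20/4), t=0 (20%4)
i=7: r=5+8=13, c=0*2+1+8=9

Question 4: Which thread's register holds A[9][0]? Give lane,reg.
4,2

r=9⇒gr=1,Rb=1  c=0⇒Cb=0,th=0,odd=0
L=1*4+0=4  i=0*4+1*2+0=2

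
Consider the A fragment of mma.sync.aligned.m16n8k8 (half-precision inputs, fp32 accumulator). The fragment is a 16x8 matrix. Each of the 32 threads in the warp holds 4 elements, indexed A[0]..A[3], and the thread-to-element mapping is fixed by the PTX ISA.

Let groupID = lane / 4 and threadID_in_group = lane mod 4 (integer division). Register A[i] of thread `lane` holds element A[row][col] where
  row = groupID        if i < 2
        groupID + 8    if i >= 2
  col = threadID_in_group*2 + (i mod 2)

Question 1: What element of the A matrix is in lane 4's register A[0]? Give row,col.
1,0

4: gid=1,tid=0
[0] (1+0,0*2+0) = (1,0)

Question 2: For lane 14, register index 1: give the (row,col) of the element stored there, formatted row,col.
L=14⇒gr=14>>2=3, th=14&3=2
[1]⇒row 3+0=3  col 2·2+1=5

3,5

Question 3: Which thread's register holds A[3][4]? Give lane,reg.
r:3=>grp=3,rB=0  c:4=>tig=2,lo=0
L=3*4+2=14  i=0*2+0=0

14,0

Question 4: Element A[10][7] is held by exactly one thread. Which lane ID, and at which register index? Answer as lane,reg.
r=10->g=2,rb=1  c=7->t=3,b0=1
L=2*4+3=11  i=1*2+1=3

11,3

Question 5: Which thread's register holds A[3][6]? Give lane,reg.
r=3⇒gr=3,Rb=0  c=6⇒th=3,odd=0
L=3*4+3=15  i=0*2+0=0

15,0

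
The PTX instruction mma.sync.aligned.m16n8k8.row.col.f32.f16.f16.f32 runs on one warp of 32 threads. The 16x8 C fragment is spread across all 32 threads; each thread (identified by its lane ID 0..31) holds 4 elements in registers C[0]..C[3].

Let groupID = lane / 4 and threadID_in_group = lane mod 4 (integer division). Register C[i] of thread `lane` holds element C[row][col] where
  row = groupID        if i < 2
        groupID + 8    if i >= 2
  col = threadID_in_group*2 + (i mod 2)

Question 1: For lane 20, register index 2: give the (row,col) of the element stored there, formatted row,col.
13,0

L=20→G=20>>2=5, T=20&3=0
[2]→row 5+8=13  col 0·2+0=0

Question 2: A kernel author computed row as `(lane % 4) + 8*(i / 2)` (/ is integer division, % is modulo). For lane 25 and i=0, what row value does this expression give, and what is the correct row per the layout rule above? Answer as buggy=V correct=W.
`(lane % 4) + 8*(i / 2)`[25,0]->1
25: gid=6,tid=1
[0] (6+0,1*2+0) = (6,2)
row: 1 vs 6

buggy=1 correct=6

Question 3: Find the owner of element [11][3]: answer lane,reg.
13,3

r=11⇒gr=3,Rb=1  c=3⇒th=1,odd=1
L=3*4+1=13  i=1*2+1=3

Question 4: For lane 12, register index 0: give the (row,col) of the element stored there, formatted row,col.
lane 12: grp=3 (12/4), tig=0 (12%4)
i=0: r=3+0=3, c=0*2+0=0

3,0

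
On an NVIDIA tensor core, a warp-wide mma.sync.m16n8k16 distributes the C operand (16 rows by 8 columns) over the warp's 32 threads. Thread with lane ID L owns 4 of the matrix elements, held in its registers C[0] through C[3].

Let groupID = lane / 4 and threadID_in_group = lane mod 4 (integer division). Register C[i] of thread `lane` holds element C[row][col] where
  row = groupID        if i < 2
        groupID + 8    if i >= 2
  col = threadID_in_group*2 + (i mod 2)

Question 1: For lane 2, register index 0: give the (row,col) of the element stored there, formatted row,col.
0,4

lane 2->2/4=0, 2 mod 4=2
i=0  r:0+0->0  c:2·2+0->4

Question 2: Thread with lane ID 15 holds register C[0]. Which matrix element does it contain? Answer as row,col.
3,6

15: grp=3,tig=3
[0] (3+0,3*2+0) = (3,6)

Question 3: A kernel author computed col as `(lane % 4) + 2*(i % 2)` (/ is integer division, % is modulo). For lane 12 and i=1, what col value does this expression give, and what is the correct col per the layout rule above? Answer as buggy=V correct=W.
buggy=2 correct=1

`(lane % 4) + 2*(i % 2)`[12,1]->2
lane 12: gid=3 (12/4), tid=0 (12%4)
i=1: r=3+0=3, c=0*2+1=1
col: 2 vs 1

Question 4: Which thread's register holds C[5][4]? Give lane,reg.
r: 5->gid=5,r8=0  c: 4->tid=2,i&1=0
L=5*4+2=22  i=0*2+0=0

22,0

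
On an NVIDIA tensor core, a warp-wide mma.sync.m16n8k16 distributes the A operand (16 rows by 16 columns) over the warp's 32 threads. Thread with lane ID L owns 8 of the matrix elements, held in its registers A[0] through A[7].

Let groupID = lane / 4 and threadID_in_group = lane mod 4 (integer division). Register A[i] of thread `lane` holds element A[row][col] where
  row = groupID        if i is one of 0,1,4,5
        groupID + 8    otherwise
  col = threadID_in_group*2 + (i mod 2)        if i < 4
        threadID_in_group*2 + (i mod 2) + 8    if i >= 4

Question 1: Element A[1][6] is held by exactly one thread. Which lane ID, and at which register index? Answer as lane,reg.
7,0

r:1=>grp=1,rB=0  c:6=>cB=0,tig=3,lo=0
L=1*4+3=7  i=0*4+0*2+0=0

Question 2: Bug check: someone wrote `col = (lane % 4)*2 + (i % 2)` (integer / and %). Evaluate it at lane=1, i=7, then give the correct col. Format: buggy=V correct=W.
buggy=3 correct=11

`(lane % 4)*2 + (i % 2)`[1,7]->3
lane 1->1/4=0, 1 mod 4=1
i=7  r:0+8->8  c:2·1+1+8->11
col: 3 vs 11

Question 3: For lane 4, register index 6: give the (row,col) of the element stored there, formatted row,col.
9,8

lane 4→4/4=1, 4 mod 4=0
i=6  r:1+8→9  c:2·0+0+8→8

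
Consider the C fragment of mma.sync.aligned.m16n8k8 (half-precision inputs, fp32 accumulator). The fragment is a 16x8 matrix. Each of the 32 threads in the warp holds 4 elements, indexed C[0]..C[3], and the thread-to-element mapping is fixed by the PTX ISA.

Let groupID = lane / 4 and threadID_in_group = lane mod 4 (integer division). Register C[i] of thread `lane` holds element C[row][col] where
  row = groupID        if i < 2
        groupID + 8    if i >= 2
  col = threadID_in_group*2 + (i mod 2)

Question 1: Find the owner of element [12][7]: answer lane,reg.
19,3

r=12->g=4,rb=1  c=7->t=3,b0=1
L=4*4+3=19  i=1*2+1=3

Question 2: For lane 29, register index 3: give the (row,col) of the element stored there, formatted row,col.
15,3

lane 29->29/4=7, 29 mod 4=1
i=3  r:7+8->15  c:2·1+1->3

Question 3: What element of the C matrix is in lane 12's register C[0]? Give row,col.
lane 12⇒12/4=3, 12 mod 4=0
i=0  r:3+0⇒3  c:2·0+0⇒0

3,0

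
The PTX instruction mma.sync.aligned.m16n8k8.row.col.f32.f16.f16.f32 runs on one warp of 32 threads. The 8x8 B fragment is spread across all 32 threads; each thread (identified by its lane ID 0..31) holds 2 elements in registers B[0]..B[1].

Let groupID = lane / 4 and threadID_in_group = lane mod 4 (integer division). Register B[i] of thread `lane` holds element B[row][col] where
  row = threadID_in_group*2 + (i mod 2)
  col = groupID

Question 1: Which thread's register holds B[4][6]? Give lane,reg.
c=6→G=6  r=4→T=2,p=0
L=6*4+2=26  i=0=0

26,0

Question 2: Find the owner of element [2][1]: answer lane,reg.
c:1=>grp=1  r:2=>tig=1,lo=0
L=1*4+1=5  i=0=0

5,0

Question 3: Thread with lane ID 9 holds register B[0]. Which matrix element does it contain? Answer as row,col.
lane 9→9/4=2, 9 mod 4=1
i=0  r:2·1+0→2  c:2

2,2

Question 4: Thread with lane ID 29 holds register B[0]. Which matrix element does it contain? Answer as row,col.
29: gr=7,th=1
[0] (1*2+0,7) = (2,7)

2,7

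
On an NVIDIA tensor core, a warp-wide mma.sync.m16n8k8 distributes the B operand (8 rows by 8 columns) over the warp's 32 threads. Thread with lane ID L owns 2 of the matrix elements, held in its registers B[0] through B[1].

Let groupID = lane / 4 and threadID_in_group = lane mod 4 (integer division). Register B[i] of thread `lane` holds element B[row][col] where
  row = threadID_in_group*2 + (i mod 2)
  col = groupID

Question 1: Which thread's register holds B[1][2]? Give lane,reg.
c=2⇒gr=2  r=1⇒th=0,odd=1
L=2*4+0=8  i=1=1

8,1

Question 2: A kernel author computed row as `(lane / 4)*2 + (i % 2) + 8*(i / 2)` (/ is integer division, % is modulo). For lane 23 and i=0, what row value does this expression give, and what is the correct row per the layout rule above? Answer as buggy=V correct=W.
buggy=10 correct=6

`(lane / 4)*2 + (i % 2) + 8*(i / 2)`[23,0]⇒10
lane 23: gr=5 (23/4), th=3 (23%4)
i=0: r=3*2+0=6, c=gr=5
row: 10 vs 6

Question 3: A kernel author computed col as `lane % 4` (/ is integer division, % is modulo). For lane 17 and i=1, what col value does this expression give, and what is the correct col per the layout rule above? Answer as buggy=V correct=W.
buggy=1 correct=4

`lane % 4`[17,1]->1
17: gid=4,tid=1
[1] (1*2+1,4) = (3,4)
col: 1 vs 4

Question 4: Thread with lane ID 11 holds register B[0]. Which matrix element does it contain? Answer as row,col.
6,2

11: g=2,t=3
[0] (3*2+0,2) = (6,2)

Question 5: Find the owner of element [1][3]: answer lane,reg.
c: 3->gid=3  r: 1->tid=0,i&1=1
L=3*4+0=12  i=1=1

12,1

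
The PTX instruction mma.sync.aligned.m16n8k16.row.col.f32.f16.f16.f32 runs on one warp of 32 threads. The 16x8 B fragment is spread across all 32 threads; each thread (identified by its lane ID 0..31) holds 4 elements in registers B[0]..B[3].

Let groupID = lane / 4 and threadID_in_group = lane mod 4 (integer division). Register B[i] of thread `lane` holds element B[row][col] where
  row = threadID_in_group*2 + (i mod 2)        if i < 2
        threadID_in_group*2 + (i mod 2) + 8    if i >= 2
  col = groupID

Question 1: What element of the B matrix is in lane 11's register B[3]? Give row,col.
15,2

lane 11⇒11/4=2, 11 mod 4=3
i=3  r:2·3+1+8⇒15  c:2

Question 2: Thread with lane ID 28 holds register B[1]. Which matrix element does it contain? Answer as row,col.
lane 28: G=7 (28/4), T=0 (28%4)
i=1: r=0*2+1+0=1, c=G=7

1,7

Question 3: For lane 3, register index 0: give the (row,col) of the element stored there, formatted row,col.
6,0

lane 3: gid=0 (3/4), tid=3 (3%4)
i=0: r=3*2+0+0=6, c=gid=0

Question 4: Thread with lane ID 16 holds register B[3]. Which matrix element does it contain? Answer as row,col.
9,4

lane 16=>16/4=4, 16 mod 4=0
i=3  r:2·0+1+8=>9  c:4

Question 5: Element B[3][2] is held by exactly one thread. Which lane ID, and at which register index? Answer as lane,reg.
c: 2->gid=2  r: 3->r8=0,tid=1,i&1=1
L=2*4+1=9  i=0*2+1=1

9,1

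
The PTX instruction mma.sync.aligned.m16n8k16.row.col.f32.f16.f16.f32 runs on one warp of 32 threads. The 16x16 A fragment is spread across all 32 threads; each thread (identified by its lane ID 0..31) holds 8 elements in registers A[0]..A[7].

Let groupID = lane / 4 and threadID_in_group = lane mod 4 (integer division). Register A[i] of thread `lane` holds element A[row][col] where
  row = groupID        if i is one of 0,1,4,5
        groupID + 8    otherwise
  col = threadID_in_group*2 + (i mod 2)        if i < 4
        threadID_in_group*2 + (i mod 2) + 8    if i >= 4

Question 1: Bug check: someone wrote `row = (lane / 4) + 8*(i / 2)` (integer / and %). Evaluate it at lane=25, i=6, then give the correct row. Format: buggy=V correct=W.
buggy=30 correct=14

`(lane / 4) + 8*(i / 2)`[25,6]⇒30
lane 25: gr=6 (25/4), th=1 (25%4)
i=6: r=6+8=14, c=1*2+0+8=10
row: 30 vs 14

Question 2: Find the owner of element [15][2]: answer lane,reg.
r=15→G=7,rhi=1  c=2→chi=0,T=1,p=0
L=7*4+1=29  i=0*4+1*2+0=2

29,2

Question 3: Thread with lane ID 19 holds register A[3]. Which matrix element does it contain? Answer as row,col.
L=19->g=19>>2=4, t=19&3=3
[3]->row 4+8=12  col 3·2+1+0=7

12,7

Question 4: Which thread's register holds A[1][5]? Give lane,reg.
6,1

r: 1->gid=1,r8=0  c: 5->c8=0,tid=2,i&1=1
L=1*4+2=6  i=0*4+0*2+1=1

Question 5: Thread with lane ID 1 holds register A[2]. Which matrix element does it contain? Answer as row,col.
lane 1: g=0 (1/4), t=1 (1%4)
i=2: r=0+8=8, c=1*2+0+0=2

8,2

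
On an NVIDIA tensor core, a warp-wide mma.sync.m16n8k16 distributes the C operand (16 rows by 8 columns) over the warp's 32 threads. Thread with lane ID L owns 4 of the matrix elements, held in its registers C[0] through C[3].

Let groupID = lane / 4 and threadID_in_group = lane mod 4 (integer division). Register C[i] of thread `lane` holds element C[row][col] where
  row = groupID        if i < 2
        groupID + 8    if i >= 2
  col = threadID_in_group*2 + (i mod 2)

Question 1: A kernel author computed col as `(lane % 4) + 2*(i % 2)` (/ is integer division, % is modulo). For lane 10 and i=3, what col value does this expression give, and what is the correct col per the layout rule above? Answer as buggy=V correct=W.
`(lane % 4) + 2*(i % 2)`[10,3]→4
lane 10: G=2 (10/4), T=2 (10%4)
i=3: r=2+8=10, c=2*2+1=5
col: 4 vs 5

buggy=4 correct=5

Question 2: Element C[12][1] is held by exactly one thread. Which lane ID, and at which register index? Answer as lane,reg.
16,3

r=12→G=4,rhi=1  c=1→T=0,p=1
L=4*4+0=16  i=1*2+1=3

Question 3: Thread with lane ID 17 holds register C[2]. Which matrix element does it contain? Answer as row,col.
lane 17->17/4=4, 17 mod 4=1
i=2  r:4+8->12  c:2·1+0->2

12,2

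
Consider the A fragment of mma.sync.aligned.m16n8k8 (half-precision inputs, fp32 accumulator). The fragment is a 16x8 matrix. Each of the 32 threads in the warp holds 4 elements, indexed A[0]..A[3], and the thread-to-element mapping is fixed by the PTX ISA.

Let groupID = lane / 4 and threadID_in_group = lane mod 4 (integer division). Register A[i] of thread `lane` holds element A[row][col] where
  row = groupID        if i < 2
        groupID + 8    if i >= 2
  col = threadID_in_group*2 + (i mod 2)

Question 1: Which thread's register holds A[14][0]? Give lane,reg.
r=14⇒gr=6,Rb=1  c=0⇒th=0,odd=0
L=6*4+0=24  i=1*2+0=2

24,2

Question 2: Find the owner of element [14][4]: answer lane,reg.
26,2

r=14->g=6,rb=1  c=4->t=2,b0=0
L=6*4+2=26  i=1*2+0=2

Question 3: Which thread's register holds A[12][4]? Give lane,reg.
18,2

r=12->g=4,rb=1  c=4->t=2,b0=0
L=4*4+2=18  i=1*2+0=2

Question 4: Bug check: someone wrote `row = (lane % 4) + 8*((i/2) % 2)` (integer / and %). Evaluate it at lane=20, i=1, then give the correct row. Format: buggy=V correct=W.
buggy=0 correct=5

`(lane % 4) + 8*((i/2) % 2)`[20,1]->0
20: g=5,t=0
[1] (5+0,0*2+1) = (5,1)
row: 0 vs 5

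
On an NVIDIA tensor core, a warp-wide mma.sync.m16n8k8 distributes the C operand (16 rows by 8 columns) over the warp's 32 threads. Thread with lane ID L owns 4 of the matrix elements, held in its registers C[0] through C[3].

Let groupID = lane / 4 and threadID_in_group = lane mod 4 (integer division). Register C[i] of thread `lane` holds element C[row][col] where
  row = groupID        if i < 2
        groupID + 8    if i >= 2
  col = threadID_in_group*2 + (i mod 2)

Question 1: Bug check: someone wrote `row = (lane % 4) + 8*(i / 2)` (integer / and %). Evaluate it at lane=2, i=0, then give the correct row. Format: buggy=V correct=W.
`(lane % 4) + 8*(i / 2)`[2,0]->2
L=2->gid=2>>2=0, tid=2&3=2
[0]->row 0+0=0  col 2·2+0=4
row: 2 vs 0

buggy=2 correct=0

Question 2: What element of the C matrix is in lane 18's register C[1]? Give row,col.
4,5

lane 18: g=4 (18/4), t=2 (18%4)
i=1: r=4+0=4, c=2*2+1=5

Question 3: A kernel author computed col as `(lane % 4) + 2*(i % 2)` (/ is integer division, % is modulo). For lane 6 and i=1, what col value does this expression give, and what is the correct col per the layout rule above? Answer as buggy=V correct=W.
buggy=4 correct=5

`(lane % 4) + 2*(i % 2)`[6,1]=>4
6: grp=1,tig=2
[1] (1+0,2*2+1) = (1,5)
col: 4 vs 5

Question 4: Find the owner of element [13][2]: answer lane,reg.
21,2

r=13⇒gr=5,Rb=1  c=2⇒th=1,odd=0
L=5*4+1=21  i=1*2+0=2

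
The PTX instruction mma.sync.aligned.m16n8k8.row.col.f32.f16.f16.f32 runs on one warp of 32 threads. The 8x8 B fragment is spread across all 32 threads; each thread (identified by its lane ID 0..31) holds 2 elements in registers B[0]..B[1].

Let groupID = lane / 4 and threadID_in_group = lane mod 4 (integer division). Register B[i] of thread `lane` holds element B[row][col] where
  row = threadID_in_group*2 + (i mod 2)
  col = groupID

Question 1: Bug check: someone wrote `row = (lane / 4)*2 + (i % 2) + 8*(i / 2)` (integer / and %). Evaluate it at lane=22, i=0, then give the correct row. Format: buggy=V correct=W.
`(lane / 4)*2 + (i % 2) + 8*(i / 2)`[22,0]=>10
lane 22=>22/4=5, 22 mod 4=2
i=0  r:2·2+0=>4  c:5
row: 10 vs 4

buggy=10 correct=4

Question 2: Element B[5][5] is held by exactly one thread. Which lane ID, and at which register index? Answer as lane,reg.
22,1

c=5⇒gr=5  r=5⇒th=2,odd=1
L=5*4+2=22  i=1=1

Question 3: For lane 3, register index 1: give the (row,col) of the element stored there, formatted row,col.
7,0

lane 3->3/4=0, 3 mod 4=3
i=1  r:2·3+1->7  c:0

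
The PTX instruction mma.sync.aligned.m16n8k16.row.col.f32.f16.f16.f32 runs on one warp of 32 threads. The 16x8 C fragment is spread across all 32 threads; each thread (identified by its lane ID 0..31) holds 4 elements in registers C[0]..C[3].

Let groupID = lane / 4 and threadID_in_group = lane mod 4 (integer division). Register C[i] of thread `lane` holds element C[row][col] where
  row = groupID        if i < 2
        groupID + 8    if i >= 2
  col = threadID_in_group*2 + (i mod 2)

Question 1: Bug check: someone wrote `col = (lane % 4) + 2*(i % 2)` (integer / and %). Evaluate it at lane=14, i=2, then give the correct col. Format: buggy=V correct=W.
`(lane % 4) + 2*(i % 2)`[14,2]->2
L=14->gid=14>>2=3, tid=14&3=2
[2]->row 3+8=11  col 2·2+0=4
col: 2 vs 4

buggy=2 correct=4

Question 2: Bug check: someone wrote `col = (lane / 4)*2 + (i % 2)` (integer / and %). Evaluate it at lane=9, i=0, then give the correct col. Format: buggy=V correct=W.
buggy=4 correct=2

`(lane / 4)*2 + (i % 2)`[9,0]->4
lane 9->9/4=2, 9 mod 4=1
i=0  r:2+0->2  c:2·1+0->2
col: 4 vs 2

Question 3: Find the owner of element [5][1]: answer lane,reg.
20,1

r=5->g=5,rb=0  c=1->t=0,b0=1
L=5*4+0=20  i=0*2+1=1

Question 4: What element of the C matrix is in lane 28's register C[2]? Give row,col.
15,0

lane 28: gid=7 (28/4), tid=0 (28%4)
i=2: r=7+8=15, c=0*2+0=0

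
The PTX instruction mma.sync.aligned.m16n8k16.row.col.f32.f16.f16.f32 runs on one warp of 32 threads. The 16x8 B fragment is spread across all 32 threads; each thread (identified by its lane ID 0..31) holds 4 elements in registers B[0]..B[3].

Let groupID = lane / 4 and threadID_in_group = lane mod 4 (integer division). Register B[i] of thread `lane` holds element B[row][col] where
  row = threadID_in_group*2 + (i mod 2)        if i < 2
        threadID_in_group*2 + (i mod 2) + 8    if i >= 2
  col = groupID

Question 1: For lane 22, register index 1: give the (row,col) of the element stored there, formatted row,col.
5,5

lane 22: g=5 (22/4), t=2 (22%4)
i=1: r=2*2+1+0=5, c=g=5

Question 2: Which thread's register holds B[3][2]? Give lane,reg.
9,1

c: 2->gid=2  r: 3->r8=0,tid=1,i&1=1
L=2*4+1=9  i=0*2+1=1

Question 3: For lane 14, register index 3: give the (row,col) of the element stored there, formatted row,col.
13,3

L=14⇒gr=14>>2=3, th=14&3=2
[3]⇒row 2·2+1+8=13  col gr=3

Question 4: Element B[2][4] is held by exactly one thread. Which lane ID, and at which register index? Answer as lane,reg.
17,0

c=4→G=4  r=2→rhi=0,T=1,p=0
L=4*4+1=17  i=0*2+0=0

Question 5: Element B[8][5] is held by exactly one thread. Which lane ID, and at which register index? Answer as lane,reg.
20,2

c=5->g=5  r=8->rb=1,t=0,b0=0
L=5*4+0=20  i=1*2+0=2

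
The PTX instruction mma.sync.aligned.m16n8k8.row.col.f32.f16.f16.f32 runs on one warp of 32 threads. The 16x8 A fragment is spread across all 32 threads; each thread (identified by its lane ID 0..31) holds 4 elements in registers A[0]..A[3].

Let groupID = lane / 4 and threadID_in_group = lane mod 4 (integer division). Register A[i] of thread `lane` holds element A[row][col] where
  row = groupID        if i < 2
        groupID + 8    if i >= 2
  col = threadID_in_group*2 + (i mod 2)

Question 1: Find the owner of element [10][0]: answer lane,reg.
r=10⇒gr=2,Rb=1  c=0⇒th=0,odd=0
L=2*4+0=8  i=1*2+0=2

8,2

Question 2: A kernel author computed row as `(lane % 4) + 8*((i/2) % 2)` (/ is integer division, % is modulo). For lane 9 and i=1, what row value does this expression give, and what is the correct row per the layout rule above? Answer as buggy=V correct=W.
`(lane % 4) + 8*((i/2) % 2)`[9,1]->1
9: g=2,t=1
[1] (2+0,1*2+1) = (2,3)
row: 1 vs 2

buggy=1 correct=2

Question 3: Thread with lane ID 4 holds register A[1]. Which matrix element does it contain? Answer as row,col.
1,1

lane 4: gid=1 (4/4), tid=0 (4%4)
i=1: r=1+0=1, c=0*2+1=1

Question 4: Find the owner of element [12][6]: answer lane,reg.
19,2

r:12=>grp=4,rB=1  c:6=>tig=3,lo=0
L=4*4+3=19  i=1*2+0=2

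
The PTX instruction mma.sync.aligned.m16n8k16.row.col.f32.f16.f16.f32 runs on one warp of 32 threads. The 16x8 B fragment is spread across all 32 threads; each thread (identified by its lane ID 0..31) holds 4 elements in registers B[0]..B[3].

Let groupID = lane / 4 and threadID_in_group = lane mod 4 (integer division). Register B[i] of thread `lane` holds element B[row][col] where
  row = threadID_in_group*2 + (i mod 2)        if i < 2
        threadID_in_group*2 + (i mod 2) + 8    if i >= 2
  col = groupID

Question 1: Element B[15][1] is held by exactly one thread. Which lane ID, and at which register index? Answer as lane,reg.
c=1→G=1  r=15→rhi=1,T=3,p=1
L=1*4+3=7  i=1*2+1=3

7,3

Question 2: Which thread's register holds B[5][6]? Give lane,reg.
c: 6->gid=6  r: 5->r8=0,tid=2,i&1=1
L=6*4+2=26  i=0*2+1=1

26,1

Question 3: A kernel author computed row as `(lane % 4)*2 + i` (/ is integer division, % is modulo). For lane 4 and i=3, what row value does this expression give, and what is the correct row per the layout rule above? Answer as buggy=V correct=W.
`(lane % 4)*2 + i`[4,3]⇒3
lane 4: gr=1 (4/4), th=0 (4%4)
i=3: r=0*2+1+8=9, c=gr=1
row: 3 vs 9

buggy=3 correct=9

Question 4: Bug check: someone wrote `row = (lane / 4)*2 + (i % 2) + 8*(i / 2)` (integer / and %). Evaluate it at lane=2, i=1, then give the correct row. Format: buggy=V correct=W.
`(lane / 4)*2 + (i % 2) + 8*(i / 2)`[2,1]⇒1
lane 2⇒2/4=0, 2 mod 4=2
i=1  r:2·2+1+0⇒5  c:0
row: 1 vs 5

buggy=1 correct=5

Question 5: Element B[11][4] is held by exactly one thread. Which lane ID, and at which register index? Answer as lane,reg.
17,3

c=4->g=4  r=11->rb=1,t=1,b0=1
L=4*4+1=17  i=1*2+1=3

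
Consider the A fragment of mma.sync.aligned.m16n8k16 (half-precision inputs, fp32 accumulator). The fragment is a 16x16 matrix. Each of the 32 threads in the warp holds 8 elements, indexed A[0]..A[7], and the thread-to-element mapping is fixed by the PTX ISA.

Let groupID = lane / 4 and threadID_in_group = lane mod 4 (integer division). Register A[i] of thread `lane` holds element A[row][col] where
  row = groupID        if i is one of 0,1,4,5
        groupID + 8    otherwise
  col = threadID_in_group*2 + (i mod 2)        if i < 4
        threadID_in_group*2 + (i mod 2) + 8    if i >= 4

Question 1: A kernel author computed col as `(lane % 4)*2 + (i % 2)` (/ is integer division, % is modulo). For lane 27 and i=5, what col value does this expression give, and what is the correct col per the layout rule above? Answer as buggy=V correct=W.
`(lane % 4)*2 + (i % 2)`[27,5]=>7
lane 27=>27/4=6, 27 mod 4=3
i=5  r:6+0=>6  c:2·3+1+8=>15
col: 7 vs 15

buggy=7 correct=15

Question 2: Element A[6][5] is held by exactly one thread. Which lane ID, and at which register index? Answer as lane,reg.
r:6=>grp=6,rB=0  c:5=>cB=0,tig=2,lo=1
L=6*4+2=26  i=0*4+0*2+1=1

26,1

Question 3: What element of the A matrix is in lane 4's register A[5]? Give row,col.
L=4⇒gr=4>>2=1, th=4&3=0
[5]⇒row 1+0=1  col 0·2+1+8=9

1,9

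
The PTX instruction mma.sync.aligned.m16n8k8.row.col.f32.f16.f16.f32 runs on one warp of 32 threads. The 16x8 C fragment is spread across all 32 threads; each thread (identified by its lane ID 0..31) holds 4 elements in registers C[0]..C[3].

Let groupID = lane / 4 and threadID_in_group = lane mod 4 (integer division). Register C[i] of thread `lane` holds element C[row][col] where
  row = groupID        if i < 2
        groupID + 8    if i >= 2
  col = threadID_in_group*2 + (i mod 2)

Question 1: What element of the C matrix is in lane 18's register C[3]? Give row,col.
12,5

lane 18⇒18/4=4, 18 mod 4=2
i=3  r:4+8⇒12  c:2·2+1⇒5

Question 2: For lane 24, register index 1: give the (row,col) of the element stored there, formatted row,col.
6,1

lane 24: gr=6 (24/4), th=0 (24%4)
i=1: r=6+0=6, c=0*2+1=1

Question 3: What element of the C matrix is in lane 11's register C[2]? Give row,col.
lane 11->11/4=2, 11 mod 4=3
i=2  r:2+8->10  c:2·3+0->6

10,6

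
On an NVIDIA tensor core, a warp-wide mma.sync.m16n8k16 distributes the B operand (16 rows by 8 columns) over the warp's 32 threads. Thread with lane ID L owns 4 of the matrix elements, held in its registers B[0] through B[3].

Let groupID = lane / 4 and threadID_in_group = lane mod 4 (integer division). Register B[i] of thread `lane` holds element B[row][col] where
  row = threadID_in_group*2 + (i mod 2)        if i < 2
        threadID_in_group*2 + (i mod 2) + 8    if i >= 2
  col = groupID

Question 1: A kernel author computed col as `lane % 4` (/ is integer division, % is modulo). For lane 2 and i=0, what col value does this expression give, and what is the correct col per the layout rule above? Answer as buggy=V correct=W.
buggy=2 correct=0

`lane % 4`[2,0]⇒2
L=2⇒gr=2>>2=0, th=2&3=2
[0]⇒row 2·2+0+0=4  col gr=0
col: 2 vs 0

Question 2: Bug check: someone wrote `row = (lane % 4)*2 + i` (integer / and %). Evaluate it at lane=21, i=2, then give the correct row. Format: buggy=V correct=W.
buggy=4 correct=10

`(lane % 4)*2 + i`[21,2]⇒4
lane 21: gr=5 (21/4), th=1 (21%4)
i=2: r=1*2+0+8=10, c=gr=5
row: 4 vs 10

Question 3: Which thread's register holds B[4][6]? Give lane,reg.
c:6=>grp=6  r:4=>rB=0,tig=2,lo=0
L=6*4+2=26  i=0*2+0=0

26,0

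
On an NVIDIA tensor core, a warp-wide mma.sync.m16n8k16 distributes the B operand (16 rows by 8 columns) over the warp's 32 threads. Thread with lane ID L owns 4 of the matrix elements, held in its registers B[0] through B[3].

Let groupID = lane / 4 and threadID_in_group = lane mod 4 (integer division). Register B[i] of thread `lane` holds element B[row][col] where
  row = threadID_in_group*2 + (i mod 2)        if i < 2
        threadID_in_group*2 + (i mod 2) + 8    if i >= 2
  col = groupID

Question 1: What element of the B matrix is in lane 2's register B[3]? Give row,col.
13,0

lane 2: g=0 (2/4), t=2 (2%4)
i=3: r=2*2+1+8=13, c=g=0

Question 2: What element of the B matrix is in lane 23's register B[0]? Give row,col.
L=23->g=23>>2=5, t=23&3=3
[0]->row 3·2+0+0=6  col g=5

6,5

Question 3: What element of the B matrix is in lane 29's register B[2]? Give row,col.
lane 29: grp=7 (29/4), tig=1 (29%4)
i=2: r=1*2+0+8=10, c=grp=7

10,7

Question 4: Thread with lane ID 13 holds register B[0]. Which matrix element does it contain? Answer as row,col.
13: gr=3,th=1
[0] (1*2+0+0,3) = (2,3)

2,3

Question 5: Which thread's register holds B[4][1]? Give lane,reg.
6,0

c=1->g=1  r=4->rb=0,t=2,b0=0
L=1*4+2=6  i=0*2+0=0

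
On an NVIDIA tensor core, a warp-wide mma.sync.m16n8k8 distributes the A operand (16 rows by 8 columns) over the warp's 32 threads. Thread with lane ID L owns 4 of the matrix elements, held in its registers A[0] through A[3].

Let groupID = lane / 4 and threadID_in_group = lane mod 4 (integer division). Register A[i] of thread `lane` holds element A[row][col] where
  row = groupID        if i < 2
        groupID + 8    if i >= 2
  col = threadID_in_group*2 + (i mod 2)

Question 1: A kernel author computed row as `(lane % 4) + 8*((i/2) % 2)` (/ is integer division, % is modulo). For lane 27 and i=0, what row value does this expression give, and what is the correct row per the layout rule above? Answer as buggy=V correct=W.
`(lane % 4) + 8*((i/2) % 2)`[27,0]->3
L=27->gid=27>>2=6, tid=27&3=3
[0]->row 6+0=6  col 3·2+0=6
row: 3 vs 6

buggy=3 correct=6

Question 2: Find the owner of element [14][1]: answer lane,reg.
r=14→G=6,rhi=1  c=1→T=0,p=1
L=6*4+0=24  i=1*2+1=3

24,3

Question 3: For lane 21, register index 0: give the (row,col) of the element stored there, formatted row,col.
21: grp=5,tig=1
[0] (5+0,1*2+0) = (5,2)

5,2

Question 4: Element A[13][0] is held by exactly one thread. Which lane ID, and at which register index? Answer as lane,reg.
20,2

r=13->g=5,rb=1  c=0->t=0,b0=0
L=5*4+0=20  i=1*2+0=2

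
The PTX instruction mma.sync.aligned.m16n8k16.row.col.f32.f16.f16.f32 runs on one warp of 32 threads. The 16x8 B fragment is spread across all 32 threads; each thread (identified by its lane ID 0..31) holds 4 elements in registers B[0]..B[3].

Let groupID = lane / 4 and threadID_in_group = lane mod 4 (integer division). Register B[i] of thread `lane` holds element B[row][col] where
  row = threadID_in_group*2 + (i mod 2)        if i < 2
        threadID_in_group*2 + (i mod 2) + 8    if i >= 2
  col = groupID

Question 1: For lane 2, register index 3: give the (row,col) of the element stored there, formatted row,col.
13,0

lane 2: grp=0 (2/4), tig=2 (2%4)
i=3: r=2*2+1+8=13, c=grp=0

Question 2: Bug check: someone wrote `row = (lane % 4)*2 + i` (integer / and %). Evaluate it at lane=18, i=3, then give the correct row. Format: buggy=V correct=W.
buggy=7 correct=13

`(lane % 4)*2 + i`[18,3]⇒7
lane 18: gr=4 (18/4), th=2 (18%4)
i=3: r=2*2+1+8=13, c=gr=4
row: 7 vs 13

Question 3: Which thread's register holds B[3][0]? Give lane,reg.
c=0⇒gr=0  r=3⇒Rb=0,th=1,odd=1
L=0*4+1=1  i=0*2+1=1

1,1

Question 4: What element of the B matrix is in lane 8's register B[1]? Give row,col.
lane 8->8/4=2, 8 mod 4=0
i=1  r:2·0+1+0->1  c:2

1,2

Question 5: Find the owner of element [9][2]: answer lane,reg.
c=2->g=2  r=9->rb=1,t=0,b0=1
L=2*4+0=8  i=1*2+1=3

8,3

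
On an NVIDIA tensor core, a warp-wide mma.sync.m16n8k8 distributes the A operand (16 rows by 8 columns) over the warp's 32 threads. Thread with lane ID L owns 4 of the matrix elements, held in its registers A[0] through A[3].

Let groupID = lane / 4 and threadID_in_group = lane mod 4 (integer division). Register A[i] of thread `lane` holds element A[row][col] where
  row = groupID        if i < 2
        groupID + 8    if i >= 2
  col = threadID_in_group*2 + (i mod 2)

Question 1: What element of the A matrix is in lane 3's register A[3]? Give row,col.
8,7

L=3⇒gr=3>>2=0, th=3&3=3
[3]⇒row 0+8=8  col 3·2+1=7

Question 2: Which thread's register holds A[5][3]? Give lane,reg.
r: 5->gid=5,r8=0  c: 3->tid=1,i&1=1
L=5*4+1=21  i=0*2+1=1

21,1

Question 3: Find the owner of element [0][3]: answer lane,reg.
1,1

r=0→G=0,rhi=0  c=3→T=1,p=1
L=0*4+1=1  i=0*2+1=1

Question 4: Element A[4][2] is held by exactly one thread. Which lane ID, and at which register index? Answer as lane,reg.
17,0

r:4=>grp=4,rB=0  c:2=>tig=1,lo=0
L=4*4+1=17  i=0*2+0=0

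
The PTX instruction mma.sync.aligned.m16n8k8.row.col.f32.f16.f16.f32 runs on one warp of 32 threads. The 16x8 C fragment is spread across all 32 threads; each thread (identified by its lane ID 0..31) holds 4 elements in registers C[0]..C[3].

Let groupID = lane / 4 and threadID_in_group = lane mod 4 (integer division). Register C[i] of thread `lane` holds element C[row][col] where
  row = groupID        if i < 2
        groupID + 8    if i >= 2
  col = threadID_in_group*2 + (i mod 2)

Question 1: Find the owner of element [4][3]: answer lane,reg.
17,1

r=4→G=4,rhi=0  c=3→T=1,p=1
L=4*4+1=17  i=0*2+1=1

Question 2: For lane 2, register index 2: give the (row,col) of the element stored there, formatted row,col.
2: g=0,t=2
[2] (0+8,2*2+0) = (8,4)

8,4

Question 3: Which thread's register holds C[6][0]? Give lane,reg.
24,0

r=6->g=6,rb=0  c=0->t=0,b0=0
L=6*4+0=24  i=0*2+0=0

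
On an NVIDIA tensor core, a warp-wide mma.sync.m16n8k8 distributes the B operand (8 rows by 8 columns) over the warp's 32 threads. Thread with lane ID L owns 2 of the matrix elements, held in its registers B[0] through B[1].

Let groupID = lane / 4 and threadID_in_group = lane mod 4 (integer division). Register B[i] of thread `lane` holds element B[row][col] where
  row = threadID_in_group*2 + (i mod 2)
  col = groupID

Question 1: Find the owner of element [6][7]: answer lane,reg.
c=7->g=7  r=6->t=3,b0=0
L=7*4+3=31  i=0=0

31,0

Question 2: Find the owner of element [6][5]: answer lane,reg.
c=5->g=5  r=6->t=3,b0=0
L=5*4+3=23  i=0=0

23,0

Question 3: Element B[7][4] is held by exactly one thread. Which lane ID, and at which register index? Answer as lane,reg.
c:4=>grp=4  r:7=>tig=3,lo=1
L=4*4+3=19  i=1=1

19,1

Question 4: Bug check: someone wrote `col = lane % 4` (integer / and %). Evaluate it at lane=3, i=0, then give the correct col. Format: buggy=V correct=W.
`lane % 4`[3,0]->3
lane 3->3/4=0, 3 mod 4=3
i=0  r:2·3+0->6  c:0
col: 3 vs 0

buggy=3 correct=0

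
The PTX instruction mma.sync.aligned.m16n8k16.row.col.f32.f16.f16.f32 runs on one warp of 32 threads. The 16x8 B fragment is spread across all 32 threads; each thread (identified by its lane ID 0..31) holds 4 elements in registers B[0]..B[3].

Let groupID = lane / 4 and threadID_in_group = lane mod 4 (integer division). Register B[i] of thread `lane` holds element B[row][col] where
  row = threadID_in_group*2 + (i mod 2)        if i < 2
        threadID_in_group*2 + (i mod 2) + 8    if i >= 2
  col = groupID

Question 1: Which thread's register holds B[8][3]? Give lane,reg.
c=3->g=3  r=8->rb=1,t=0,b0=0
L=3*4+0=12  i=1*2+0=2

12,2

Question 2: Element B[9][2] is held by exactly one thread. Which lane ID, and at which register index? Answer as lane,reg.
c=2⇒gr=2  r=9⇒Rb=1,th=0,odd=1
L=2*4+0=8  i=1*2+1=3

8,3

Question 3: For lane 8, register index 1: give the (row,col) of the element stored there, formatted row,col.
1,2

L=8=>grp=8>>2=2, tig=8&3=0
[1]=>row 0·2+1+0=1  col grp=2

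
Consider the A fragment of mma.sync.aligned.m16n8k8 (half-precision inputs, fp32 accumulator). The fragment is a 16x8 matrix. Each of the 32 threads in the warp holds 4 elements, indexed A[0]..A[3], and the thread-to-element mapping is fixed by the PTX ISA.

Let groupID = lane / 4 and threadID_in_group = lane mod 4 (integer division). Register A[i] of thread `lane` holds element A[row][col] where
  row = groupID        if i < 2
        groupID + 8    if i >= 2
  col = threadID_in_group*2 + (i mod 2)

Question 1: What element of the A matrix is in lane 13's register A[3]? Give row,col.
L=13->gid=13>>2=3, tid=13&3=1
[3]->row 3+8=11  col 1·2+1=3

11,3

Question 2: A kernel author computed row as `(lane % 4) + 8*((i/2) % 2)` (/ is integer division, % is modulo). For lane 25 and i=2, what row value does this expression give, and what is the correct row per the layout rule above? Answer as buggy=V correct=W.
buggy=9 correct=14

`(lane % 4) + 8*((i/2) % 2)`[25,2]->9
lane 25: gid=6 (25/4), tid=1 (25%4)
i=2: r=6+8=14, c=1*2+0=2
row: 9 vs 14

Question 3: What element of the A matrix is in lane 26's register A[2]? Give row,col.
14,4

26: g=6,t=2
[2] (6+8,2*2+0) = (14,4)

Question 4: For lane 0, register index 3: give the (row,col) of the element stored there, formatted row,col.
lane 0: gid=0 (0/4), tid=0 (0%4)
i=3: r=0+8=8, c=0*2+1=1

8,1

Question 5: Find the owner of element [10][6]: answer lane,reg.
r=10->g=2,rb=1  c=6->t=3,b0=0
L=2*4+3=11  i=1*2+0=2

11,2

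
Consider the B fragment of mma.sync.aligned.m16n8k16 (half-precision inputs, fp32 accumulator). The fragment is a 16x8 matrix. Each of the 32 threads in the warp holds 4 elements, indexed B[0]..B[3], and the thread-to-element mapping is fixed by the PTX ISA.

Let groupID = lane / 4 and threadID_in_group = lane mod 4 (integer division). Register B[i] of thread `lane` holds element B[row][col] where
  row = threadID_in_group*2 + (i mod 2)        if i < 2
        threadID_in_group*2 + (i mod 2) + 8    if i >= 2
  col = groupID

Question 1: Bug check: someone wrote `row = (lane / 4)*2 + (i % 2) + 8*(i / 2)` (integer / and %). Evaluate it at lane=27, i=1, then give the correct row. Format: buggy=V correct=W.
buggy=13 correct=7

`(lane / 4)*2 + (i % 2) + 8*(i / 2)`[27,1]→13
27: G=6,T=3
[1] (3*2+1+0,6) = (7,6)
row: 13 vs 7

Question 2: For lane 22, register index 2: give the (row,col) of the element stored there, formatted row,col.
12,5

lane 22->22/4=5, 22 mod 4=2
i=2  r:2·2+0+8->12  c:5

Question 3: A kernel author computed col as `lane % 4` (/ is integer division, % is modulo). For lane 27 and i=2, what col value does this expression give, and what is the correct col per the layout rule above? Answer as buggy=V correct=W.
buggy=3 correct=6

`lane % 4`[27,2]->3
lane 27->27/4=6, 27 mod 4=3
i=2  r:2·3+0+8->14  c:6
col: 3 vs 6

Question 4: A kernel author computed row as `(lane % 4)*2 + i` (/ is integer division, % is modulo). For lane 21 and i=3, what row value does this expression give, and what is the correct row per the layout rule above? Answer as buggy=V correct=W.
buggy=5 correct=11

`(lane % 4)*2 + i`[21,3]->5
L=21->g=21>>2=5, t=21&3=1
[3]->row 1·2+1+8=11  col g=5
row: 5 vs 11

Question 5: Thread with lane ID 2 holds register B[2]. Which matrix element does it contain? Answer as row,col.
12,0

lane 2: gid=0 (2/4), tid=2 (2%4)
i=2: r=2*2+0+8=12, c=gid=0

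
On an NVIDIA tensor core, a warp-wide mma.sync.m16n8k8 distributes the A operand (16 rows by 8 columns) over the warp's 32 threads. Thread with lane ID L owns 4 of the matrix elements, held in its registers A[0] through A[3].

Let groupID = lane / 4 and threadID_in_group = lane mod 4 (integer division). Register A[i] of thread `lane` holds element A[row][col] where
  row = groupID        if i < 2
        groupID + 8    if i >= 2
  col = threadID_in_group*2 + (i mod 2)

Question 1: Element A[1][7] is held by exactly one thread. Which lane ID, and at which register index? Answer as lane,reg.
r:1=>grp=1,rB=0  c:7=>tig=3,lo=1
L=1*4+3=7  i=0*2+1=1

7,1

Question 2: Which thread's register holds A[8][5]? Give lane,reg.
r=8⇒gr=0,Rb=1  c=5⇒th=2,odd=1
L=0*4+2=2  i=1*2+1=3

2,3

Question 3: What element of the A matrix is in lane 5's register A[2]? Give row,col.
9,2

lane 5: G=1 (5/4), T=1 (5%4)
i=2: r=1+8=9, c=1*2+0=2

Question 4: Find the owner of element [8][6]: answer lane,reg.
r: 8->gid=0,r8=1  c: 6->tid=3,i&1=0
L=0*4+3=3  i=1*2+0=2

3,2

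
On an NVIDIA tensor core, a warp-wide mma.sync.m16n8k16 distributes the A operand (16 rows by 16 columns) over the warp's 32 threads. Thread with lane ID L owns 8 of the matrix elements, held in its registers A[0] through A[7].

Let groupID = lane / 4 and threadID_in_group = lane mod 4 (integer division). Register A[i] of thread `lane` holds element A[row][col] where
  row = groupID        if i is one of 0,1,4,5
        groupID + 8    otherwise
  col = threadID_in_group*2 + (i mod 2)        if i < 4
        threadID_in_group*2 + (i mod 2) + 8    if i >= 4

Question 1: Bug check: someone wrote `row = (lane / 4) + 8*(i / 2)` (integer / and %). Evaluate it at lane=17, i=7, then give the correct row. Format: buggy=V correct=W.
`(lane / 4) + 8*(i / 2)`[17,7]->28
lane 17->17/4=4, 17 mod 4=1
i=7  r:4+8->12  c:2·1+1+8->11
row: 28 vs 12

buggy=28 correct=12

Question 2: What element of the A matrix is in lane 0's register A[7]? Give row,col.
L=0->g=0>>2=0, t=0&3=0
[7]->row 0+8=8  col 0·2+1+8=9

8,9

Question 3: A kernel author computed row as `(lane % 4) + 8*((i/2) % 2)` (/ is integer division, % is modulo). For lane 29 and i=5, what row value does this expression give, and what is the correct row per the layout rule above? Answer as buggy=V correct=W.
buggy=1 correct=7

`(lane % 4) + 8*((i/2) % 2)`[29,5]=>1
lane 29=>29/4=7, 29 mod 4=1
i=5  r:7+0=>7  c:2·1+1+8=>11
row: 1 vs 7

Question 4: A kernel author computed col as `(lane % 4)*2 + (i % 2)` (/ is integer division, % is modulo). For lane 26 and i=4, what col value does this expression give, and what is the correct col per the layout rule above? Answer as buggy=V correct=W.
buggy=4 correct=12

`(lane % 4)*2 + (i % 2)`[26,4]->4
26: g=6,t=2
[4] (6+0,2*2+0+8) = (6,12)
col: 4 vs 12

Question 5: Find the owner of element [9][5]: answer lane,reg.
6,3

r=9→G=1,rhi=1  c=5→chi=0,T=2,p=1
L=1*4+2=6  i=0*4+1*2+1=3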